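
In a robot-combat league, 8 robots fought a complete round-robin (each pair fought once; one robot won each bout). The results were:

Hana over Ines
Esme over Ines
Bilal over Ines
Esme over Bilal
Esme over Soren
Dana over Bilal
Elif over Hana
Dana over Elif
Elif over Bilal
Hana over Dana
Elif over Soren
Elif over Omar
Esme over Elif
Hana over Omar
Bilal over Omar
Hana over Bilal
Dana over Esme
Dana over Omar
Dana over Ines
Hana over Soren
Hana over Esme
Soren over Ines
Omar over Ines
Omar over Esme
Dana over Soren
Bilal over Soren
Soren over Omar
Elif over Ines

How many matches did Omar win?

Omar's results: beat Ines, Esme; lost to Bilal, Dana, Elif, Soren, Hana.
That is 2 wins.

2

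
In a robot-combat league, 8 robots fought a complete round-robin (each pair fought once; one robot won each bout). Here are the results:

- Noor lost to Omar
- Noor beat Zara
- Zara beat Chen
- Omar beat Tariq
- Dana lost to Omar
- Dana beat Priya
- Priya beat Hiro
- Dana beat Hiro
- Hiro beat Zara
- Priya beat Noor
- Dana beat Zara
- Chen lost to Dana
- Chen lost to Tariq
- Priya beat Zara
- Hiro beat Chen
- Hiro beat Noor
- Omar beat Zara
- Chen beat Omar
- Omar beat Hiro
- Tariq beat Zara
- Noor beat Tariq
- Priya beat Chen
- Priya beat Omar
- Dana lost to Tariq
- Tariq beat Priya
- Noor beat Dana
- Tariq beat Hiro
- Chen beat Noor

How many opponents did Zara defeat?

Zara's results: beat Chen; lost to Omar, Dana, Tariq, Noor, Hiro, Priya.
That is 1 win.

1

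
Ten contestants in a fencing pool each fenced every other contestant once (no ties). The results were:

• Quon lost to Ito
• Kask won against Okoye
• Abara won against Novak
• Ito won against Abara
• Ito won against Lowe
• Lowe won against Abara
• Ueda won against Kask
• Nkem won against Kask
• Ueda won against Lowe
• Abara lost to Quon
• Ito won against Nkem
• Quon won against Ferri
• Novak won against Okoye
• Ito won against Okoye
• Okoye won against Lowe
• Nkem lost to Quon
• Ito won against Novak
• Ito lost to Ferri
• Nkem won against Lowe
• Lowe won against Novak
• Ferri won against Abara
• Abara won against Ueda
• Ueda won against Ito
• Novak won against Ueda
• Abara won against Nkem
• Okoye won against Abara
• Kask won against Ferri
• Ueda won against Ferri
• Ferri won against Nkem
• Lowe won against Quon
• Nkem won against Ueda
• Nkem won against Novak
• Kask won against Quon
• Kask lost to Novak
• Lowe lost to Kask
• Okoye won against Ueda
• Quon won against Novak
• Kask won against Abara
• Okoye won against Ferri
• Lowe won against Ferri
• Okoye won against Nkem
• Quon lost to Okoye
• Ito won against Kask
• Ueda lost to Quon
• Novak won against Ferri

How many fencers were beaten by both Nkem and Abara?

2

Nkem beat: Ueda, Novak, Lowe, Kask.
Abara beat: Ueda, Novak, Nkem.
Both beat: Ueda, Novak — 2.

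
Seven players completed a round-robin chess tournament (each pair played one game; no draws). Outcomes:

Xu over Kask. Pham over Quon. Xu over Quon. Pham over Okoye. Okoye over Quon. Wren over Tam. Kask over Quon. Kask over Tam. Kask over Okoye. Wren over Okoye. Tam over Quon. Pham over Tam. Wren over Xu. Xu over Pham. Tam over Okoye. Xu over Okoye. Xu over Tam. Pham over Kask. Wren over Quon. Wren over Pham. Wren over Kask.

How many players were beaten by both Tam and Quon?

0

Tam beat: Quon, Okoye.
Quon beat: no one.
No one was beaten by both.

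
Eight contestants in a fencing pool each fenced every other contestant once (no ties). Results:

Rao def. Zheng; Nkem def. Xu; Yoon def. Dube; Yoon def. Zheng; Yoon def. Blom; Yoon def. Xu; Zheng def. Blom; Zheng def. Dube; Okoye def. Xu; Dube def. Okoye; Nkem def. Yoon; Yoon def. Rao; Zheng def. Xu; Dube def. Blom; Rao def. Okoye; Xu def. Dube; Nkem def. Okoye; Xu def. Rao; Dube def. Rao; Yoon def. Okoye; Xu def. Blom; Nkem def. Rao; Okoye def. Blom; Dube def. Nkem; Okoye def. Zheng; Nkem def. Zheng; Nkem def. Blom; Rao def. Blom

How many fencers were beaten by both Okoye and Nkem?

Okoye beat: Blom, Zheng, Xu.
Nkem beat: Blom, Zheng, Okoye, Yoon, Rao, Xu.
Both beat: Blom, Zheng, Xu — 3.

3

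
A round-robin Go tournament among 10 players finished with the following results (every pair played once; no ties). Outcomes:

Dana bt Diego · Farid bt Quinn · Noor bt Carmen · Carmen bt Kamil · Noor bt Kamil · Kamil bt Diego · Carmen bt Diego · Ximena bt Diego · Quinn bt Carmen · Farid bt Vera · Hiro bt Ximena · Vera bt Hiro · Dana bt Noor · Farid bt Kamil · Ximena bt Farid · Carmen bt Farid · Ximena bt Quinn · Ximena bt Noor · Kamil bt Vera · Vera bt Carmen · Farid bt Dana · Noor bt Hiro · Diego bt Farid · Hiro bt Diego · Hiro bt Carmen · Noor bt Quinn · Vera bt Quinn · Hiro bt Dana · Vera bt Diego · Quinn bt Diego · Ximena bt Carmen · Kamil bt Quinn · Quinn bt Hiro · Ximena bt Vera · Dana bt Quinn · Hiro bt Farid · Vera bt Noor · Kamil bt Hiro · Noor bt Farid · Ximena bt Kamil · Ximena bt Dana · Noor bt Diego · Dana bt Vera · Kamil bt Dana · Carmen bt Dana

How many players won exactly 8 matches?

1

Win totals: Noor 6, Ximena 8, Carmen 4, Diego 1, Kamil 5, Dana 4, Vera 5, Farid 4, Quinn 3, Hiro 5.
Exactly 8: Ximena — 1 player.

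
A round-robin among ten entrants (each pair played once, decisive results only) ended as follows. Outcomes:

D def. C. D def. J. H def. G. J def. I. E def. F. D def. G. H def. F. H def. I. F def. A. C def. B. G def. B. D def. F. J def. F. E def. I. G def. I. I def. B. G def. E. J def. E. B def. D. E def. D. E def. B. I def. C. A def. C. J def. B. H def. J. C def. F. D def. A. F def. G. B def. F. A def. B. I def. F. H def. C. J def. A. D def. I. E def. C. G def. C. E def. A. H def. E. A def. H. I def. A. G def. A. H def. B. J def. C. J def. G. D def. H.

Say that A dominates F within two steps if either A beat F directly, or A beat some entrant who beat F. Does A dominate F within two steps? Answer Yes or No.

A did not beat F directly.
A beat B, C, H. Of those, B beat F.

Yes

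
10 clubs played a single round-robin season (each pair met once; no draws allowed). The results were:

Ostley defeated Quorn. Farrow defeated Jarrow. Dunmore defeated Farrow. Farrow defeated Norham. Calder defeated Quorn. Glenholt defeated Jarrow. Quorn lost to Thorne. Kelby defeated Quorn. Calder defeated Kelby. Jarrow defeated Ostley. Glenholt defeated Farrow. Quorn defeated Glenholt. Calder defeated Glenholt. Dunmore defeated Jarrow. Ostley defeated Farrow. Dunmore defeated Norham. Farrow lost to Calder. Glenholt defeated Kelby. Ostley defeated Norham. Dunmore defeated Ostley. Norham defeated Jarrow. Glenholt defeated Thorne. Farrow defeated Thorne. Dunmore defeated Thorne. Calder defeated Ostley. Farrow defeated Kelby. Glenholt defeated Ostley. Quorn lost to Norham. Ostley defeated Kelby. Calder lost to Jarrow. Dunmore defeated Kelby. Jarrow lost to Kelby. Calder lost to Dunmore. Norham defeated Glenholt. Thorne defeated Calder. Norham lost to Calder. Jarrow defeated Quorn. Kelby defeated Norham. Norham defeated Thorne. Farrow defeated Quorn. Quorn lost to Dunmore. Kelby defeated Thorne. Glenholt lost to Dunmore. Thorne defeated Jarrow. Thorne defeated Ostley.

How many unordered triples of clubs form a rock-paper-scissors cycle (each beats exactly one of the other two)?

22

Win totals: Norham 4, Dunmore 9, Ostley 4, Farrow 5, Thorne 4, Jarrow 3, Quorn 1, Calder 6, Glenholt 5, Kelby 4.
A club with w wins dominates both others in C(w,2) triples; summing gives 6 + 36 + 6 + 10 + 6 + 3 + 0 + 15 + 10 + 6 = 98 transitive triples.
Total triples C(10,3) = 120, so cyclic triples = 120 − 98 = 22.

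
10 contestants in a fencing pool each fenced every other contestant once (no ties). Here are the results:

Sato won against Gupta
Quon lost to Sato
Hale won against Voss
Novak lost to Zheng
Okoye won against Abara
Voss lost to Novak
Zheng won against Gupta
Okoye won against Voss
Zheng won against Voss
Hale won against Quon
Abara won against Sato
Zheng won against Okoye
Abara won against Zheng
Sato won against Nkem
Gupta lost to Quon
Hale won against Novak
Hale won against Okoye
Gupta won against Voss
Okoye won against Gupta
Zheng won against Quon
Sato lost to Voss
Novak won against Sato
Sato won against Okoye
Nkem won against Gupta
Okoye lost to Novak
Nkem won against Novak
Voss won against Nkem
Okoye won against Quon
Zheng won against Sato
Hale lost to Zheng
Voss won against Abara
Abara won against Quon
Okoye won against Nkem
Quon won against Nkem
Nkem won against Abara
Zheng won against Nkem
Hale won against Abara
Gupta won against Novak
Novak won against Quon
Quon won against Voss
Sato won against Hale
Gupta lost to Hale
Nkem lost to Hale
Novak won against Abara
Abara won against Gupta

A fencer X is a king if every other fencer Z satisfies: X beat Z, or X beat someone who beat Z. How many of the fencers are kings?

Voss reaches everyone (king).
Okoye cannot reach Hale in two steps.
Sato cannot reach Zheng in two steps.
Hale reaches everyone (king).
Zheng reaches everyone (king).
Nkem cannot reach Hale in two steps.
Novak reaches everyone (king).
Abara reaches everyone (king).
Quon cannot reach Okoye, Hale, Zheng in two steps.
Gupta cannot reach Hale, Zheng in two steps.
Kings: Voss, Hale, Zheng, Novak, Abara — 5.

5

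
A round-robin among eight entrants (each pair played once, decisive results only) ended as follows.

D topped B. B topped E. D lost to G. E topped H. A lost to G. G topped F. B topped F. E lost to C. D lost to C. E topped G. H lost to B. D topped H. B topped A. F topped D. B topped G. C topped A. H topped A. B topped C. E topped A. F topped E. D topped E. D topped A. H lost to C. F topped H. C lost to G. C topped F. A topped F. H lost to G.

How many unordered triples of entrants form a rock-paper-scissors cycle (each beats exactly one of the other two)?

Win totals: A 1, B 6, C 5, D 4, E 3, F 3, G 5, H 1.
An entrant with w wins dominates both others in C(w,2) triples; summing gives 0 + 15 + 10 + 6 + 3 + 3 + 10 + 0 = 47 transitive triples.
Total triples C(8,3) = 56, so cyclic triples = 56 − 47 = 9.

9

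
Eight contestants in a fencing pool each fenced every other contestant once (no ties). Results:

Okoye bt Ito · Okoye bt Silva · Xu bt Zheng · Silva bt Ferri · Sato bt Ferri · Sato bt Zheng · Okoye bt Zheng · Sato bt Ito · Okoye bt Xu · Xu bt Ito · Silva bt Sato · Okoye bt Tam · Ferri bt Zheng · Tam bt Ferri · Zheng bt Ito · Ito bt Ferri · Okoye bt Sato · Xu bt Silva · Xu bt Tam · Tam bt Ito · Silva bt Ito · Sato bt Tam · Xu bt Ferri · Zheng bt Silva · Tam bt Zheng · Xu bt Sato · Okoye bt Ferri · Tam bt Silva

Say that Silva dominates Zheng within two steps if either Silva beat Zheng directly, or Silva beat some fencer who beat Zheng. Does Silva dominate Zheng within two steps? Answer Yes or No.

Yes

Silva did not beat Zheng directly.
Silva beat Ferri, Ito, Sato. Of those, Ferri beat Zheng.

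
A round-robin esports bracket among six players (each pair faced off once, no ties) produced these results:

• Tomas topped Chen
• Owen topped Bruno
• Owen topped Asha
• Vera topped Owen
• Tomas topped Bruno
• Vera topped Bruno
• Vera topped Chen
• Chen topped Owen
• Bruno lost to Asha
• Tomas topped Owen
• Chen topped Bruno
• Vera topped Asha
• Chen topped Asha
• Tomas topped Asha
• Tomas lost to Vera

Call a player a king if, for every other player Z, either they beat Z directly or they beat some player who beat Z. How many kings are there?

1

Tomas cannot reach Vera in two steps.
Chen cannot reach Tomas, Vera in two steps.
Owen cannot reach Tomas, Chen, Vera in two steps.
Asha cannot reach Tomas, Chen, Owen, Vera in two steps.
Vera reaches everyone (king).
Bruno cannot reach Tomas, Chen, Owen, Asha, Vera in two steps.
Kings: Vera — 1.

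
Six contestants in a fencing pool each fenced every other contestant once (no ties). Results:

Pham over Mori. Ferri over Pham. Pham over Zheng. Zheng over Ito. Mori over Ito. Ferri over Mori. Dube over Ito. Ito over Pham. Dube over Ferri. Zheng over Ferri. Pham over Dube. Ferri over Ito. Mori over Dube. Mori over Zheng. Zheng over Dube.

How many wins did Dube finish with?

2

Dube's results: beat Ito, Ferri; lost to Pham, Zheng, Mori.
That is 2 wins.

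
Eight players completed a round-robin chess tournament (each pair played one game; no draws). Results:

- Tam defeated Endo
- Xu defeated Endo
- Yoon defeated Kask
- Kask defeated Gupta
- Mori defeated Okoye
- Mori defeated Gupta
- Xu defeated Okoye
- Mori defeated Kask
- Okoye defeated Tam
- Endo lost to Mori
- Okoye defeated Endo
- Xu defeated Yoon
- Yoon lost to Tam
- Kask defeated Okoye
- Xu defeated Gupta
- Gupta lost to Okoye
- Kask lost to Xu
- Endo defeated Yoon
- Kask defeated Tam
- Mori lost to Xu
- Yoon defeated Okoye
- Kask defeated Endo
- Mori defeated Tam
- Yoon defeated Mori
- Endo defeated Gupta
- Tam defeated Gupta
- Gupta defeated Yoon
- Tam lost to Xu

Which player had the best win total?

Win totals: Xu 7, Gupta 1, Mori 5, Yoon 3, Endo 2, Kask 4, Okoye 3, Tam 3.
Xu leads with 7 wins (next highest: 5).

Xu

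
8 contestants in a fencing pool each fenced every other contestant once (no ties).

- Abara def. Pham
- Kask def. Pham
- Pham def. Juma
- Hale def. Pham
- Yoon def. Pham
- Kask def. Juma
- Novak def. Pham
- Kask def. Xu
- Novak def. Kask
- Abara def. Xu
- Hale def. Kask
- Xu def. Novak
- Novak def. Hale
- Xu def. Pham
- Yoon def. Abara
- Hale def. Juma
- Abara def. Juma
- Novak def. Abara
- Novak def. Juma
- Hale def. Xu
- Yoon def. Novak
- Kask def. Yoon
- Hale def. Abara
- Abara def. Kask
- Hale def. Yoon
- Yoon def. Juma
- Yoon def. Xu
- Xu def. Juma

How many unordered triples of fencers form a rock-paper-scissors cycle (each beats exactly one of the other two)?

Win totals: Yoon 5, Hale 6, Abara 4, Kask 4, Pham 1, Juma 0, Xu 3, Novak 5.
A fencer with w wins dominates both others in C(w,2) triples; summing gives 10 + 15 + 6 + 6 + 0 + 0 + 3 + 10 = 50 transitive triples.
Total triples C(8,3) = 56, so cyclic triples = 56 − 50 = 6.

6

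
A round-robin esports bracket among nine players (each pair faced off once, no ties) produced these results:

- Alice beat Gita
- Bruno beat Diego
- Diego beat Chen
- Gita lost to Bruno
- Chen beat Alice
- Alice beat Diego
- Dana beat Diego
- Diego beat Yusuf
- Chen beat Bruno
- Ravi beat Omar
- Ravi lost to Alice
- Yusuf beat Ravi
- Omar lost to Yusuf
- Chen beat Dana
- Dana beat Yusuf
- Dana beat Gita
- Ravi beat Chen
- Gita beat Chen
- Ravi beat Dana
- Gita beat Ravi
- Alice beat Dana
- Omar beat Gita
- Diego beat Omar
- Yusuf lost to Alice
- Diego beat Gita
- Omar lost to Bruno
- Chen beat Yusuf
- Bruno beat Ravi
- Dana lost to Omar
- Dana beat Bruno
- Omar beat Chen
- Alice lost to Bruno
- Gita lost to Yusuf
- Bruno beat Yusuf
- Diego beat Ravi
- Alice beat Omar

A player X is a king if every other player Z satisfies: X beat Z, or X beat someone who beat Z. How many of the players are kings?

7

Yusuf cannot reach Bruno, Diego, Alice in two steps.
Dana reaches everyone (king).
Omar reaches everyone (king).
Bruno reaches everyone (king).
Ravi reaches everyone (king).
Diego reaches everyone (king).
Gita cannot reach Diego in two steps.
Alice reaches everyone (king).
Chen reaches everyone (king).
Kings: Dana, Omar, Bruno, Ravi, Diego, Alice, Chen — 7.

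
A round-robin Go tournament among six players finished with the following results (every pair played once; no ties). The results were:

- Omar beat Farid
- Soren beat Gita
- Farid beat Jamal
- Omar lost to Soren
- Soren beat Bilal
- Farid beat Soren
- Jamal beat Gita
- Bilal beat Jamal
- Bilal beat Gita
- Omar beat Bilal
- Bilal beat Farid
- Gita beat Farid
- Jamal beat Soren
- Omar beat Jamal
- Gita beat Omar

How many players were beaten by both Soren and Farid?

Soren beat: Omar, Bilal, Gita.
Farid beat: Soren, Jamal.
No one was beaten by both.

0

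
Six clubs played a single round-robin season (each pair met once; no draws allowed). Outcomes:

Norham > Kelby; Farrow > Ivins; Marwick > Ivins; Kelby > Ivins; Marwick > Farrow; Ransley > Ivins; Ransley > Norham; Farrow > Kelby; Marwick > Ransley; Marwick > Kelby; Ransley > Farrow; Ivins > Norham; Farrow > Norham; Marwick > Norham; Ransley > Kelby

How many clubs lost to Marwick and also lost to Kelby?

1

Marwick beat: Ivins, Ransley, Norham, Farrow, Kelby.
Kelby beat: Ivins.
Both beat: Ivins — 1.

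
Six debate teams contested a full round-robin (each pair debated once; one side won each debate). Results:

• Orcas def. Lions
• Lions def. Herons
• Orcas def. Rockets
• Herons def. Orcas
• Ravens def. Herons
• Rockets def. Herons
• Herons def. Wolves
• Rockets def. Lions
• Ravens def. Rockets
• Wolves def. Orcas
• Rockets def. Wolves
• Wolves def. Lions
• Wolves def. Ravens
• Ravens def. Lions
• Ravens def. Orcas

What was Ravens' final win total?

Ravens' results: beat Rockets, Lions, Orcas, Herons; lost to Wolves.
That is 4 wins.

4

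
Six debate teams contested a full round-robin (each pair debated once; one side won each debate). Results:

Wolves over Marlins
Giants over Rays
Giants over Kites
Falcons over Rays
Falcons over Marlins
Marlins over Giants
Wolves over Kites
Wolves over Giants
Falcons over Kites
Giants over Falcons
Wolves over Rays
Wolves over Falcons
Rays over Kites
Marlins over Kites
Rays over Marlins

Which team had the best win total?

Win totals: Giants 3, Rays 2, Kites 0, Marlins 2, Falcons 3, Wolves 5.
Wolves leads with 5 wins (next highest: 3).

Wolves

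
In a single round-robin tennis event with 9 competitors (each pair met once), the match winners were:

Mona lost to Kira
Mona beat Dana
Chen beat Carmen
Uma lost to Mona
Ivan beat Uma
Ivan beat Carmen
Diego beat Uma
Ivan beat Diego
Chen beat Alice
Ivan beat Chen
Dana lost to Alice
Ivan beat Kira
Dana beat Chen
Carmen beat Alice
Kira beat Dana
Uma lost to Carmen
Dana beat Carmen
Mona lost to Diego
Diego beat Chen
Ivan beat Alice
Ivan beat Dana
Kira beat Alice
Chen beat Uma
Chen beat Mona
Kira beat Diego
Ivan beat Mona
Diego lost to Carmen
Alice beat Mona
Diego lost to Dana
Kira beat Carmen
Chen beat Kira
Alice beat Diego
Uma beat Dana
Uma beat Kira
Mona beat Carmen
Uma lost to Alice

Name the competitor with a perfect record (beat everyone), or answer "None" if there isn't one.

Ivan

Ivan has 8 wins out of 8 opponents — a perfect record.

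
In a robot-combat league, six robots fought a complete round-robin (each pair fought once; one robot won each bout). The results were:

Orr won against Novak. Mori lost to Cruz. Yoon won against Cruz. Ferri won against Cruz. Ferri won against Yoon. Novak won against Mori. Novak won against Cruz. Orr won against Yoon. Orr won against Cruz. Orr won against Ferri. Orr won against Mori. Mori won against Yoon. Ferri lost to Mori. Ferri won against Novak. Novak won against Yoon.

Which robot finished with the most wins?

Win totals: Mori 2, Novak 3, Cruz 1, Ferri 3, Yoon 1, Orr 5.
Orr leads with 5 wins (next highest: 3).

Orr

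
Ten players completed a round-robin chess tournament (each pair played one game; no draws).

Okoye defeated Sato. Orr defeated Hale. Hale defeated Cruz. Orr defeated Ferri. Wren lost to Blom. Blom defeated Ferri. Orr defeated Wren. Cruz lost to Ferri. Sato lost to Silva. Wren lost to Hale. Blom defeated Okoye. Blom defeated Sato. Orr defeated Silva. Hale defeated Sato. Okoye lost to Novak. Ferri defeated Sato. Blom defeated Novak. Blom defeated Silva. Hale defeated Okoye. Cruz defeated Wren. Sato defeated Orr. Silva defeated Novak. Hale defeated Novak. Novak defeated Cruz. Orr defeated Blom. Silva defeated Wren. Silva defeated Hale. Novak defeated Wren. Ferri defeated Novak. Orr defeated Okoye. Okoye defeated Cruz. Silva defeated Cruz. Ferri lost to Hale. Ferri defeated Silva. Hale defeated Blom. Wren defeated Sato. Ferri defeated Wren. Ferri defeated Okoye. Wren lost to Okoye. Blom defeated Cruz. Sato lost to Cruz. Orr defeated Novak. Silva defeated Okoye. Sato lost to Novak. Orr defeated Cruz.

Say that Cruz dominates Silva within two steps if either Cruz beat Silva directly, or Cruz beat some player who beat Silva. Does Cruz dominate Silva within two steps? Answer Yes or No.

Cruz did not beat Silva directly.
Cruz beat Sato, Wren, but each of them lost to Silva. No two-step path.

No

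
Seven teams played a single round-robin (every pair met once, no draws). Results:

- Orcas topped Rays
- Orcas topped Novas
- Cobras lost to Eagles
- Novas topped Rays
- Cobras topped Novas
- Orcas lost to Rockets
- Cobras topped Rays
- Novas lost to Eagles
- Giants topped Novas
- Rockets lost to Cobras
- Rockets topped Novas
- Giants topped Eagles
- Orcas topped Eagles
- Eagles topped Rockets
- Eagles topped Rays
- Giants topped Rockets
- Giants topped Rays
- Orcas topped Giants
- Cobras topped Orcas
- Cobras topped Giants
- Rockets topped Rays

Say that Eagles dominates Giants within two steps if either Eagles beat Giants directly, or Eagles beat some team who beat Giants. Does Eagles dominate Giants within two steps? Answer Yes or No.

Eagles did not beat Giants directly.
Eagles beat Novas, Cobras, Rockets, Rays. Of those, Cobras beat Giants.

Yes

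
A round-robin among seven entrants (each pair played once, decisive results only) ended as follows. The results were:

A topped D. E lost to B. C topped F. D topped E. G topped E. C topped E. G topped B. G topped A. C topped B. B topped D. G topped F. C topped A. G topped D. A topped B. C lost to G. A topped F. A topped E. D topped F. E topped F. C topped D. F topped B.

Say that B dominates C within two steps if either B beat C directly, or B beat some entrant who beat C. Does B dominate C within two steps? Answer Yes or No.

No

B did not beat C directly.
B beat D, E, but each of them lost to C. No two-step path.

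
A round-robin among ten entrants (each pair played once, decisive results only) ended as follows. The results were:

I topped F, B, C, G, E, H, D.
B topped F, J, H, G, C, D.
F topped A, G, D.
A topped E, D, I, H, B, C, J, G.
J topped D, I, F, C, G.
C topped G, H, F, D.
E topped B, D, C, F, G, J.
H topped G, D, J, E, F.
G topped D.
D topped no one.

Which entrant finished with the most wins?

A

Win totals: A 8, B 6, C 4, D 0, E 6, F 3, G 1, H 5, I 7, J 5.
A leads with 8 wins (next highest: 7).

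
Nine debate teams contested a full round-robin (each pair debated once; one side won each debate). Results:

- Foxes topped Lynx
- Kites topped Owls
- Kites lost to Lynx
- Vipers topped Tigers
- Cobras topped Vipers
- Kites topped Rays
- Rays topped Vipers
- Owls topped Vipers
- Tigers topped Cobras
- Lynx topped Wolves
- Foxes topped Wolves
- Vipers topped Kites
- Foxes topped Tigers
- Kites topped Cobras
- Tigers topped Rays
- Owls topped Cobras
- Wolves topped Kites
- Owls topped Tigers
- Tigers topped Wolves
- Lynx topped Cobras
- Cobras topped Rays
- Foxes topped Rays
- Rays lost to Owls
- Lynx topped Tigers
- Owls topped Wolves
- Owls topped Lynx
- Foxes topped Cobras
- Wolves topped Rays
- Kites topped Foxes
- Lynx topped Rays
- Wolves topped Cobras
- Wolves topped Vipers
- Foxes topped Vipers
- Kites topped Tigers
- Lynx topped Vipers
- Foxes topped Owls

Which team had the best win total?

Foxes

Win totals: Rays 1, Lynx 6, Owls 6, Vipers 2, Cobras 2, Kites 5, Tigers 3, Wolves 4, Foxes 7.
Foxes leads with 7 wins (next highest: 6).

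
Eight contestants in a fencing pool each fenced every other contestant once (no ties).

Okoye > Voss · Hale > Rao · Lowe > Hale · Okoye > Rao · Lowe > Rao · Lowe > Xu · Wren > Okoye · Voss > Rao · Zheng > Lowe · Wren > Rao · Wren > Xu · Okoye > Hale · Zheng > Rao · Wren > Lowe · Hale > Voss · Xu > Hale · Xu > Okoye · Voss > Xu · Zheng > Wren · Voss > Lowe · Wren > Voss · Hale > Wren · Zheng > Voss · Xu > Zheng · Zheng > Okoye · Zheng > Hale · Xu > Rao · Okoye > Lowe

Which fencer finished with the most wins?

Zheng

Win totals: Hale 3, Wren 5, Voss 3, Okoye 4, Lowe 3, Rao 0, Zheng 6, Xu 4.
Zheng leads with 6 wins (next highest: 5).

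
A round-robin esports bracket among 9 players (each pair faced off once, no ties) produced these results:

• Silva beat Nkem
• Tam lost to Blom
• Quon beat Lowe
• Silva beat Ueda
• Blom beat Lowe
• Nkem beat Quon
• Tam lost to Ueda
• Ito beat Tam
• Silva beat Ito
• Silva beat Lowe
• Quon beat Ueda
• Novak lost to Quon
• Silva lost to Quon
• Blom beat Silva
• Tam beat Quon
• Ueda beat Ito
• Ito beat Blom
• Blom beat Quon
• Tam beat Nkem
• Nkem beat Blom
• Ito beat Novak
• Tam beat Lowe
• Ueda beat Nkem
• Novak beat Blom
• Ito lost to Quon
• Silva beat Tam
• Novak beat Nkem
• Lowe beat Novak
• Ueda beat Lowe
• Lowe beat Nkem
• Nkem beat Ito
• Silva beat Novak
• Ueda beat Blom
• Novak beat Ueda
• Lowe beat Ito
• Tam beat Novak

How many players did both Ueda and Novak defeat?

Ueda beat: Blom, Tam, Ito, Lowe, Nkem.
Novak beat: Blom, Ueda, Nkem.
Both beat: Blom, Nkem — 2.

2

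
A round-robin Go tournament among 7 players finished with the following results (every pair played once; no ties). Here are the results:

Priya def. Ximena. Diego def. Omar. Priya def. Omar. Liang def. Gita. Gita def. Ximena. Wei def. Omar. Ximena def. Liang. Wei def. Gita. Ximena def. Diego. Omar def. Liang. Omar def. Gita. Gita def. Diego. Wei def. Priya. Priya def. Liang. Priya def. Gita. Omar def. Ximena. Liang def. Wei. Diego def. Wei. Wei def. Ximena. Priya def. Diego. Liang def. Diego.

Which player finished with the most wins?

Priya

Win totals: Gita 2, Priya 5, Liang 3, Ximena 2, Wei 4, Diego 2, Omar 3.
Priya leads with 5 wins (next highest: 4).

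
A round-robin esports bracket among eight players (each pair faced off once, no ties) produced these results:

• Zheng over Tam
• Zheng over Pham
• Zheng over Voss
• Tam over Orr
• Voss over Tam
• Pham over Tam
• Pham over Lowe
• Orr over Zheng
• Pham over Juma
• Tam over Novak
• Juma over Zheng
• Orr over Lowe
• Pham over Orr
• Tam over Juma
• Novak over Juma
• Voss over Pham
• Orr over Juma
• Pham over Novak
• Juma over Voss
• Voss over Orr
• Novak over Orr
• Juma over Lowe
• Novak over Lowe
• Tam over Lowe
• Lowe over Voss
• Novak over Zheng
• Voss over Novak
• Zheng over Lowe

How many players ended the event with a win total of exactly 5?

Win totals: Novak 4, Orr 3, Zheng 4, Lowe 1, Juma 3, Voss 4, Pham 5, Tam 4.
Exactly 5: Pham — 1 player.

1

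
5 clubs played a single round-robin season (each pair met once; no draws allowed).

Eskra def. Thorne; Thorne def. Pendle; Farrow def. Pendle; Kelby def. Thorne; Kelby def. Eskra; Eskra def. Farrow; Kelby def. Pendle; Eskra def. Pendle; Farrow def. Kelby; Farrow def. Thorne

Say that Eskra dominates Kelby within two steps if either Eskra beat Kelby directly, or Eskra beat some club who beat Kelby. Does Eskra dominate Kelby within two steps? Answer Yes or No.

Yes

Eskra did not beat Kelby directly.
Eskra beat Farrow, Pendle, Thorne. Of those, Farrow beat Kelby.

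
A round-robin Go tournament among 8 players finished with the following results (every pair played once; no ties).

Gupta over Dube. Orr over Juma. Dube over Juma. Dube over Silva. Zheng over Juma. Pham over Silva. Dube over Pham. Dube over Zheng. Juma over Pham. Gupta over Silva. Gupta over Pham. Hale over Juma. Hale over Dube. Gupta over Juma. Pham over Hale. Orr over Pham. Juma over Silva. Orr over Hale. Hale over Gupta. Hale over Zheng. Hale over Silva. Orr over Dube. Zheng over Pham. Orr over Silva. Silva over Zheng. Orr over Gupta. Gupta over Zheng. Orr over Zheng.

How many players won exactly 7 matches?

1

Win totals: Juma 2, Gupta 5, Silva 1, Pham 2, Dube 4, Hale 5, Orr 7, Zheng 2.
Exactly 7: Orr — 1 player.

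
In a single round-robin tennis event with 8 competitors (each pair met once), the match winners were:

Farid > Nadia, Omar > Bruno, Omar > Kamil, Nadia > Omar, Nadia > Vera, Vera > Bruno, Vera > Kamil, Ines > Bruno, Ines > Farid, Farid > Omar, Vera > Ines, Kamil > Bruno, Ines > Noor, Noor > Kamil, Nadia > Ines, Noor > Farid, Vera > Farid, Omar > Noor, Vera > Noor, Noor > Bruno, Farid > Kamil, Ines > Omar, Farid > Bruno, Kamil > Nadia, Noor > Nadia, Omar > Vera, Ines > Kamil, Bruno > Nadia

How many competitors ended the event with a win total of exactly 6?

0

Win totals: Farid 4, Kamil 2, Nadia 3, Omar 4, Ines 5, Noor 4, Vera 5, Bruno 1.
No competitor has exactly 6 wins.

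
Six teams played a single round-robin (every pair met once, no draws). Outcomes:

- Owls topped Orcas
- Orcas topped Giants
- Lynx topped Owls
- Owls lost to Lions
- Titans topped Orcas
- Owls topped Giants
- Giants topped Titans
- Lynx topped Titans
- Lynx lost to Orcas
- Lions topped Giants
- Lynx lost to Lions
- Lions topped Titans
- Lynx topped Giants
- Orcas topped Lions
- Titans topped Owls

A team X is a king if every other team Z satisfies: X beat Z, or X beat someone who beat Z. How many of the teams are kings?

Lynx cannot reach Lions in two steps.
Giants cannot reach Lynx, Lions in two steps.
Owls reaches everyone (king).
Orcas reaches everyone (king).
Lions reaches everyone (king).
Titans reaches everyone (king).
Kings: Owls, Orcas, Lions, Titans — 4.

4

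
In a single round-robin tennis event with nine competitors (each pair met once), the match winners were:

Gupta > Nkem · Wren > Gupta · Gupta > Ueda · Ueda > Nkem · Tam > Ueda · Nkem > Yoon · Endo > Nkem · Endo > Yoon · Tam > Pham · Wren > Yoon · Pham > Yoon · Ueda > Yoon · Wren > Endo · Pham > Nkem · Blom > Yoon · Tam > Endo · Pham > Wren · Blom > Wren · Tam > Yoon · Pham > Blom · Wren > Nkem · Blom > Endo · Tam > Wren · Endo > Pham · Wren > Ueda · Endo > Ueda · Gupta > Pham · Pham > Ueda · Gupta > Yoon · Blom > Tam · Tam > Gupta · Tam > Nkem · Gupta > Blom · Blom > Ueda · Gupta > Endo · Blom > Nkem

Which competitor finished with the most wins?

Win totals: Endo 4, Wren 5, Gupta 6, Tam 7, Pham 5, Yoon 0, Blom 6, Nkem 1, Ueda 2.
Tam leads with 7 wins (next highest: 6).

Tam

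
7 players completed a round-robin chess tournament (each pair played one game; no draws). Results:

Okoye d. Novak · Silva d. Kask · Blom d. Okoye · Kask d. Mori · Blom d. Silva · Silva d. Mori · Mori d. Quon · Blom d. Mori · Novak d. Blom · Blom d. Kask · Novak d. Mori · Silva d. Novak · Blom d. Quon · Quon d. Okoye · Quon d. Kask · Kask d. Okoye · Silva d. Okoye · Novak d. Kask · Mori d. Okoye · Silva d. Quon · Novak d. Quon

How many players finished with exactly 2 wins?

Win totals: Novak 4, Silva 5, Blom 5, Mori 2, Kask 2, Okoye 1, Quon 2.
Exactly 2: Mori, Kask, Quon — 3 players.

3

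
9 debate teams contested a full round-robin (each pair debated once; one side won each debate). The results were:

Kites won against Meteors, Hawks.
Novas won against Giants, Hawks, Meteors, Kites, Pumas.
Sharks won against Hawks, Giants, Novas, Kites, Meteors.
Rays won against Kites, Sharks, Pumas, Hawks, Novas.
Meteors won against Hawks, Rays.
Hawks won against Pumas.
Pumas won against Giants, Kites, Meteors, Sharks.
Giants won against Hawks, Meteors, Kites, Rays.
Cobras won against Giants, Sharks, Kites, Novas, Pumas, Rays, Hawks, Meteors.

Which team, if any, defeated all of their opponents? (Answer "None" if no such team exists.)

Cobras

Cobras has 8 wins out of 8 opponents — a perfect record.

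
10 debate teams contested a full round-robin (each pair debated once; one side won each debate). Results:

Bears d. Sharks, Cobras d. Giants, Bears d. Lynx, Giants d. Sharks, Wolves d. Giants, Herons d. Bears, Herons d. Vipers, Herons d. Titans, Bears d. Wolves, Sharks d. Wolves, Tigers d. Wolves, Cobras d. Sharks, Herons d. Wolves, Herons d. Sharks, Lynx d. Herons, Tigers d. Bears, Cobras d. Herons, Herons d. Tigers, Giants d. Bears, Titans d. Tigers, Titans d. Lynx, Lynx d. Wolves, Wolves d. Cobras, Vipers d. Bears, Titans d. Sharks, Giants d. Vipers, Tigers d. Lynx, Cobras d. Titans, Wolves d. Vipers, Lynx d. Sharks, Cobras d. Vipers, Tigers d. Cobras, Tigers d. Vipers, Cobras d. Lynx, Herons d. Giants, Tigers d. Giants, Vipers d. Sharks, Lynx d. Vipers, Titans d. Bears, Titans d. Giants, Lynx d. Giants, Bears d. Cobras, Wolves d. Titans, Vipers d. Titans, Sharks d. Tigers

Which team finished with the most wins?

Win totals: Vipers 3, Titans 5, Herons 7, Tigers 6, Sharks 2, Wolves 4, Giants 3, Lynx 5, Bears 4, Cobras 6.
Herons leads with 7 wins (next highest: 6).

Herons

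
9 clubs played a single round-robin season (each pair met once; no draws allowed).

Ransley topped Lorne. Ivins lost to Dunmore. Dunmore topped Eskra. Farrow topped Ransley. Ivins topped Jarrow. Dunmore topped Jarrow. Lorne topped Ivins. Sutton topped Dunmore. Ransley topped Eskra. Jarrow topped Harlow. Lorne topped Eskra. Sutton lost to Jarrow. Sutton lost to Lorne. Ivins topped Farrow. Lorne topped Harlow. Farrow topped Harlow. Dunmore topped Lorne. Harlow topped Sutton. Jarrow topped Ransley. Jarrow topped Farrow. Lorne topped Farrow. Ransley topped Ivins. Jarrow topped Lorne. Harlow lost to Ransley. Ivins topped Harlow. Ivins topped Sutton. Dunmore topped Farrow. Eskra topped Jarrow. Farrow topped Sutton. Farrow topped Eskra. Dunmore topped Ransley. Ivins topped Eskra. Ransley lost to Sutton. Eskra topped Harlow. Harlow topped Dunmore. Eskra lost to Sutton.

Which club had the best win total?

Win totals: Sutton 3, Eskra 2, Ivins 5, Dunmore 6, Ransley 4, Jarrow 5, Lorne 5, Farrow 4, Harlow 2.
Dunmore leads with 6 wins (next highest: 5).

Dunmore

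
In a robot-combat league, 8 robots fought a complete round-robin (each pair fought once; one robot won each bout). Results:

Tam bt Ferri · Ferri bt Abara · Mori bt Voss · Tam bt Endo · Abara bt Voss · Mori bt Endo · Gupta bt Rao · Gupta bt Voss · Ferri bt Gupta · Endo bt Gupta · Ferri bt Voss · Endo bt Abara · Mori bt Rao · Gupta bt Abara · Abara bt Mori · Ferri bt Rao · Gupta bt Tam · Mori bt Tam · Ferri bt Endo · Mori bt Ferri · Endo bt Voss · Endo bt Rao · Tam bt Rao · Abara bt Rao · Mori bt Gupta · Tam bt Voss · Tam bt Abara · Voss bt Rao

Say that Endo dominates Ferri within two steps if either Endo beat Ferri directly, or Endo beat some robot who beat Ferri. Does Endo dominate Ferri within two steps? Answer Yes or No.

No

Endo did not beat Ferri directly.
Endo beat Abara, Gupta, Rao, Voss, but each of them lost to Ferri. No two-step path.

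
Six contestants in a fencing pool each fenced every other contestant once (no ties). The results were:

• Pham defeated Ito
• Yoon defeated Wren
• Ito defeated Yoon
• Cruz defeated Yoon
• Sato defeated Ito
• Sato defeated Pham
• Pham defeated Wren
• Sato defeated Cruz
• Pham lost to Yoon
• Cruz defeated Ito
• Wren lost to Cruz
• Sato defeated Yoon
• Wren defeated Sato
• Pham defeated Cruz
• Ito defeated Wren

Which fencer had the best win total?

Sato

Win totals: Wren 1, Ito 2, Cruz 3, Sato 4, Yoon 2, Pham 3.
Sato leads with 4 wins (next highest: 3).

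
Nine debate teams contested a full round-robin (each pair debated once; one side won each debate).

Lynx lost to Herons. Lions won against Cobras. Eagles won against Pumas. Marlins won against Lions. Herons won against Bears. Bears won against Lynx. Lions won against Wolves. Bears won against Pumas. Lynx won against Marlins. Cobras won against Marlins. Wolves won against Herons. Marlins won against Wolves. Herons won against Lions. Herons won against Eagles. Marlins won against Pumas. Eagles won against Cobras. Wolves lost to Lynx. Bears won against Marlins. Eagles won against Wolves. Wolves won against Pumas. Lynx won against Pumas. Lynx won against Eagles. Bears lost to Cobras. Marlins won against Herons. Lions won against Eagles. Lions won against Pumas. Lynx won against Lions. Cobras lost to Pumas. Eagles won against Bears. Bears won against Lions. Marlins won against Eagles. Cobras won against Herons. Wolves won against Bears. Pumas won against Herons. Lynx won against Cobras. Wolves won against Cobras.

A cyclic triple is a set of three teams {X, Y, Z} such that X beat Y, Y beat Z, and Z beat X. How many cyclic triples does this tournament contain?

25

Win totals: Pumas 2, Marlins 5, Bears 4, Eagles 4, Lynx 6, Lions 4, Herons 4, Wolves 4, Cobras 3.
A team with w wins dominates both others in C(w,2) triples; summing gives 1 + 10 + 6 + 6 + 15 + 6 + 6 + 6 + 3 = 59 transitive triples.
Total triples C(9,3) = 84, so cyclic triples = 84 − 59 = 25.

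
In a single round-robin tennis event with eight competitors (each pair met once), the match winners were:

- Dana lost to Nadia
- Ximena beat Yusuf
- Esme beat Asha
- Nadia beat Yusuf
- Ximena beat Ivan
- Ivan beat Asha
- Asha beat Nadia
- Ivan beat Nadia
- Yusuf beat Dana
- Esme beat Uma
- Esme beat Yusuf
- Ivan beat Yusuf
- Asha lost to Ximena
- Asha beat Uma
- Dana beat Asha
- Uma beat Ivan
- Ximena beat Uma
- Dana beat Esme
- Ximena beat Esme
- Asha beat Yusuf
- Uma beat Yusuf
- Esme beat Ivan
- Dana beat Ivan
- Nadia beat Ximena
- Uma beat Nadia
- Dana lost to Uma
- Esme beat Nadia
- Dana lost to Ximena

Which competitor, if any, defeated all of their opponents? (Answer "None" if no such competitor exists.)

None

Highest win total is Ximena with 6 (out of 7 possible).
Ximena lost to Nadia, so no competitor went undefeated.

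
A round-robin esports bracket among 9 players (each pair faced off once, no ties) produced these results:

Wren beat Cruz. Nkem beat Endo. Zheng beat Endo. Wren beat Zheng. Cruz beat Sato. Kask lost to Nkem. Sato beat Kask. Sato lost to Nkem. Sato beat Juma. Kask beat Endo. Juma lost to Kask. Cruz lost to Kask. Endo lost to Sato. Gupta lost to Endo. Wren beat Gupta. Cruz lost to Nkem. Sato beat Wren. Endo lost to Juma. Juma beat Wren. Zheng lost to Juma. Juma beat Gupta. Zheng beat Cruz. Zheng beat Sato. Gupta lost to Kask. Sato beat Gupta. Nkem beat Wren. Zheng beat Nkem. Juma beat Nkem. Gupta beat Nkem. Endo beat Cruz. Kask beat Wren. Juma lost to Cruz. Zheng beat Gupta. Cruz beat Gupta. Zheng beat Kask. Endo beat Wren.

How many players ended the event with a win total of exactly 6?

Win totals: Juma 5, Nkem 5, Kask 5, Wren 3, Zheng 6, Cruz 3, Gupta 1, Endo 3, Sato 5.
Exactly 6: Zheng — 1 player.

1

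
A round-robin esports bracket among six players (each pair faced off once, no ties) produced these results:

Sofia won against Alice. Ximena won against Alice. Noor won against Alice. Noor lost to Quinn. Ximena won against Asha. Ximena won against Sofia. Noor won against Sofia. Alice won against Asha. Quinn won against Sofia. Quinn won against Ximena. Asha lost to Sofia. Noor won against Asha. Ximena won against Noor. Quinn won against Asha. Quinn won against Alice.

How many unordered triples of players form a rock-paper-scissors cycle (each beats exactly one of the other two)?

Of the C(6,3) = 20 triples, the cyclic ones are: none.
That is 0.

0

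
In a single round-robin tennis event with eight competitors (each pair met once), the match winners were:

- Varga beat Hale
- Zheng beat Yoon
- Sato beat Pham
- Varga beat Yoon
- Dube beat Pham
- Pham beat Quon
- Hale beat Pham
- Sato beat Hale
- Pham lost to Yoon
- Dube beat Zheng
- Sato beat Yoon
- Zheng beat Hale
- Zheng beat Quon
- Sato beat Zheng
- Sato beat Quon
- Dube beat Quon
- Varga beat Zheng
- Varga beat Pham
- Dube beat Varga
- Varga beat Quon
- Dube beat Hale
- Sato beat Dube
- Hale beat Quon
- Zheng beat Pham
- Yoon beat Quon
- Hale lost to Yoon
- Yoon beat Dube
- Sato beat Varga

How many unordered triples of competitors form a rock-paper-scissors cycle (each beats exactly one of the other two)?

Win totals: Quon 0, Pham 1, Yoon 4, Dube 5, Varga 5, Sato 7, Zheng 4, Hale 2.
A competitor with w wins dominates both others in C(w,2) triples; summing gives 0 + 0 + 6 + 10 + 10 + 21 + 6 + 1 = 54 transitive triples.
Total triples C(8,3) = 56, so cyclic triples = 56 − 54 = 2.

2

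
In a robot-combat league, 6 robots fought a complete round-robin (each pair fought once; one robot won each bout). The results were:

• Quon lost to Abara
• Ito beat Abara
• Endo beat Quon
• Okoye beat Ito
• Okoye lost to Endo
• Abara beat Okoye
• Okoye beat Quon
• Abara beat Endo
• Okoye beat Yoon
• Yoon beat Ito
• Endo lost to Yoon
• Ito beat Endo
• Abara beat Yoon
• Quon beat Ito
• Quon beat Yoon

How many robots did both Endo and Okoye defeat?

Endo beat: Quon, Okoye.
Okoye beat: Quon, Ito, Yoon.
Both beat: Quon — 1.

1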